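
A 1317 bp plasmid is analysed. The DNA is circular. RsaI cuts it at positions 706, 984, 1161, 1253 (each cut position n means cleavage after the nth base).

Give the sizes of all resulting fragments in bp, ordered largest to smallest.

770, 278, 177, 92 bp

Circular molecule, 4 cuts → 4 fragments:
  984 − 706 = 278 bp
  1161 − 984 = 177 bp
  1253 − 1161 = 92 bp
  wrap: 1317 − 1253 + 706 = 770 bp
Sorted largest to smallest: 770, 278, 177, 92 bp.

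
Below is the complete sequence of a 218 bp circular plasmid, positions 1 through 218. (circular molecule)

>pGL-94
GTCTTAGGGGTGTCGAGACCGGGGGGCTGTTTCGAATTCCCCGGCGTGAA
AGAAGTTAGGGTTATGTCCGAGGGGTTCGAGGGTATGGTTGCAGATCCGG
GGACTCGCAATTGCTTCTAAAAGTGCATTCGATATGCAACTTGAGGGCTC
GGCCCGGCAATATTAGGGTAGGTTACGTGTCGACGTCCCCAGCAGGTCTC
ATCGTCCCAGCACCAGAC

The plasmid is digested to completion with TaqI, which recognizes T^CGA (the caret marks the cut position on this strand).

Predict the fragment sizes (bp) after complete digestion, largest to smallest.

52, 51, 51, 45, 19 bp

TaqI sites (TCGA) start at positions 13, 32, 77, 129, 180.
TaqI cuts after the first base of each site, so after positions 13, 32, 77, 129, 180.
Circular molecule, 5 cuts → 5 fragments:
  14–32 → 19 bp
  33–77 → 45 bp
  78–129 → 52 bp
  130–180 → 51 bp
  181–218 then 1–13 → 38 + 13 = 51 bp
Sorted largest to smallest: 52, 51, 51, 45, 19 bp.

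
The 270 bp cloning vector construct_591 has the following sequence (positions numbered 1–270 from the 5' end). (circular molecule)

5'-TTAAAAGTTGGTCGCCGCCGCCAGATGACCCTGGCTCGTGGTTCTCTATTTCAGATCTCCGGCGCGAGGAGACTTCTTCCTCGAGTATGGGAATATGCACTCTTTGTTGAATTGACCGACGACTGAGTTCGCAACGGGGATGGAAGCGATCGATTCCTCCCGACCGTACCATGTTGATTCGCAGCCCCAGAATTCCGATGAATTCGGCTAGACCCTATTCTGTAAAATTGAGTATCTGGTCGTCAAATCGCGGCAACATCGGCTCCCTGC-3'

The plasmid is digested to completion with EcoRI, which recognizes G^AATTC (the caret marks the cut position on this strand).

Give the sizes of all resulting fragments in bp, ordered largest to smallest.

260, 10 bp

EcoRI sites (GAATTC) start at positions 190, 200.
EcoRI cuts after the first base of each site, so after positions 190, 200.
Circular molecule, 2 cuts → 2 fragments:
  191–200 → 10 bp
  201–270 then 1–190 → 70 + 190 = 260 bp
Sorted largest to smallest: 260, 10 bp.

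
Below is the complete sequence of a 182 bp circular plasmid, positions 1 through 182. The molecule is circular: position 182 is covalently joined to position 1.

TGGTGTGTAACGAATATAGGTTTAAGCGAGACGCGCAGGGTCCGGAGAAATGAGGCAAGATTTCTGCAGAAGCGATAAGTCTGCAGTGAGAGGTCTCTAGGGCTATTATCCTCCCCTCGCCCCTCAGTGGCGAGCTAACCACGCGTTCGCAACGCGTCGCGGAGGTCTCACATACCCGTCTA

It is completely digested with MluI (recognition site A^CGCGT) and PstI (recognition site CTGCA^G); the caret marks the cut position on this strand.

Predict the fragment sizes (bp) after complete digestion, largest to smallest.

MluI sites (ACGCGT) start at positions 141, 152.
MluI cuts after the first base of each site, so after positions 141, 152.
PstI sites (CTGCAG) start at positions 64, 81.
PstI cuts after base 5 of each site (before the last base), so after positions 68, 85.
Combined cut positions: 68, 85, 141, 152.
Circular molecule, 4 cuts → 4 fragments:
  69–85 → 17 bp
  86–141 → 56 bp
  142–152 → 11 bp
  153–182 then 1–68 → 30 + 68 = 98 bp
Sorted largest to smallest: 98, 56, 17, 11 bp.

98, 56, 17, 11 bp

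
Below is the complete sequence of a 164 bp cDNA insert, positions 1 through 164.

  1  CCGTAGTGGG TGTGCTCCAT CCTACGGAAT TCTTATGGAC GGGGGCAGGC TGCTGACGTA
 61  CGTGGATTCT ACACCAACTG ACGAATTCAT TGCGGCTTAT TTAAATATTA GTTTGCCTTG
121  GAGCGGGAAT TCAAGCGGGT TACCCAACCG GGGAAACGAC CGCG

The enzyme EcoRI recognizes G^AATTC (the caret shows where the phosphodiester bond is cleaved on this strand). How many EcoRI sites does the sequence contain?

3

GAATTC occurs starting at positions 27, 83, 127.
EcoRI cuts at 3 sites.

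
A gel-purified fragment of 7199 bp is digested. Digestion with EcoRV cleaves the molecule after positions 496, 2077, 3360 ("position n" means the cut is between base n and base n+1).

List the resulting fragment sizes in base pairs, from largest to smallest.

Linear molecule, 3 cuts → 4 fragments:
  496 − 0 = 496 bp
  2077 − 496 = 1581 bp
  3360 − 2077 = 1283 bp
  7199 − 3360 = 3839 bp
Sorted largest to smallest: 3839, 1581, 1283, 496 bp.

3839, 1581, 1283, 496 bp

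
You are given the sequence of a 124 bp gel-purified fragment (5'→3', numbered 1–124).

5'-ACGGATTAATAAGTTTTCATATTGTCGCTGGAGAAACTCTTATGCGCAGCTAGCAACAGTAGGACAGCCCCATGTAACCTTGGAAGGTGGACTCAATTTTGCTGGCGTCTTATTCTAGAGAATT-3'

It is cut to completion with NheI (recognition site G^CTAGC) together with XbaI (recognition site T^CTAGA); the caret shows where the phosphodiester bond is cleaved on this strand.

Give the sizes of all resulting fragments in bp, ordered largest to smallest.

65, 49, 10 bp

The NheI site (GCTAGC) starts at position 49.
NheI cuts after the first base of each site, so after position 49.
The XbaI site (TCTAGA) starts at position 114.
XbaI cuts after the first base of each site, so after position 114.
Combined cut positions: 49, 114.
Linear molecule, 2 cuts → 3 fragments:
  1–49 → 49 bp
  50–114 → 65 bp
  115–124 → 10 bp
Sorted largest to smallest: 65, 49, 10 bp.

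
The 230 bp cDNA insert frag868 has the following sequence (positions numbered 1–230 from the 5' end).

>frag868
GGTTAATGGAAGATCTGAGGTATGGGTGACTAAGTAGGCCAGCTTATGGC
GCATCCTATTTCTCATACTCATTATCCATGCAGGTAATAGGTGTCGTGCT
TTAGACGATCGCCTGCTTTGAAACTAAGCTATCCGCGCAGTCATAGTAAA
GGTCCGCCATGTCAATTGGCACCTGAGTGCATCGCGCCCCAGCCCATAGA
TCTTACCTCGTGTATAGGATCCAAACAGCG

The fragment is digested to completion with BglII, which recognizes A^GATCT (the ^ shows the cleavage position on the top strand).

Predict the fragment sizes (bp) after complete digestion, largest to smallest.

187, 32, 11 bp

BglII sites (AGATCT) start at positions 11, 198.
BglII cuts after the first base of each site, so after positions 11, 198.
Linear molecule, 2 cuts → 3 fragments:
  1–11 → 11 bp
  12–198 → 187 bp
  199–230 → 32 bp
Sorted largest to smallest: 187, 32, 11 bp.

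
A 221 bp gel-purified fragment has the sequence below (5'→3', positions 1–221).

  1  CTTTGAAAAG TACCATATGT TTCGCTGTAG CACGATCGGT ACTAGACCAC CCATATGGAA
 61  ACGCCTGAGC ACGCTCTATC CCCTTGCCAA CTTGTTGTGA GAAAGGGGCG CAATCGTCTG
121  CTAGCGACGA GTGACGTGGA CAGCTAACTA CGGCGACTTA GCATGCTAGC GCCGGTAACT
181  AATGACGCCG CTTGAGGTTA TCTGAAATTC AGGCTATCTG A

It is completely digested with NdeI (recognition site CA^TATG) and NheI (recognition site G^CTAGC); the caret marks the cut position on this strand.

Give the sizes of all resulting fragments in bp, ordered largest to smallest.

67, 56, 45, 38, 15 bp

NdeI sites (CATATG) start at positions 14, 52.
NdeI cuts after base 2 of each site, so after positions 15, 53.
NheI sites (GCTAGC) start at positions 120, 165.
NheI cuts after the first base of each site, so after positions 120, 165.
Combined cut positions: 15, 53, 120, 165.
Linear molecule, 4 cuts → 5 fragments:
  1–15 → 15 bp
  16–53 → 38 bp
  54–120 → 67 bp
  121–165 → 45 bp
  166–221 → 56 bp
Sorted largest to smallest: 67, 56, 45, 38, 15 bp.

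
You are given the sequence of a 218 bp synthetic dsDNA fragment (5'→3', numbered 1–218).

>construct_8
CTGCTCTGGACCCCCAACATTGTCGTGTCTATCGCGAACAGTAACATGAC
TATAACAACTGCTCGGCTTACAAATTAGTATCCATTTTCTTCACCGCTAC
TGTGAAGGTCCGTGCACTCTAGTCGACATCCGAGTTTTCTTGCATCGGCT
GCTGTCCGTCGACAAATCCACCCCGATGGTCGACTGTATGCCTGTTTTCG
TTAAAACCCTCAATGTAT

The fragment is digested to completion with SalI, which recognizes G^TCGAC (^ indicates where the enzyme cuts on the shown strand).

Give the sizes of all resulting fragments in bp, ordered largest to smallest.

SalI sites (GTCGAC) start at positions 122, 158, 179.
SalI cuts after the first base of each site, so after positions 122, 158, 179.
Linear molecule, 3 cuts → 4 fragments:
  1–122 → 122 bp
  123–158 → 36 bp
  159–179 → 21 bp
  180–218 → 39 bp
Sorted largest to smallest: 122, 39, 36, 21 bp.

122, 39, 36, 21 bp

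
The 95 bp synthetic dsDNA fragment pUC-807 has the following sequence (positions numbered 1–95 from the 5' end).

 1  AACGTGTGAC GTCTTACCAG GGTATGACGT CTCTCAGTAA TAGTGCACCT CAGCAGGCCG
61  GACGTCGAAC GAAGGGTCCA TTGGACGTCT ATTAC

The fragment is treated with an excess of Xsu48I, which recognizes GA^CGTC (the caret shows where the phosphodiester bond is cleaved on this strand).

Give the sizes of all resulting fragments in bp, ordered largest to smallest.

Xsu48I sites (GACGTC) start at positions 8, 26, 61, 84.
Xsu48I cuts after base 2 of each site, so after positions 9, 27, 62, 85.
Linear molecule, 4 cuts → 5 fragments:
  1–9 → 9 bp
  10–27 → 18 bp
  28–62 → 35 bp
  63–85 → 23 bp
  86–95 → 10 bp
Sorted largest to smallest: 35, 23, 18, 10, 9 bp.

35, 23, 18, 10, 9 bp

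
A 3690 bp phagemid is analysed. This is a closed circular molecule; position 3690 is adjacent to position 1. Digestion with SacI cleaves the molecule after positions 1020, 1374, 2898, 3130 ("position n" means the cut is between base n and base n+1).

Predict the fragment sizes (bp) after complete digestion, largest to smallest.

Circular molecule, 4 cuts → 4 fragments:
  1374 − 1020 = 354 bp
  2898 − 1374 = 1524 bp
  3130 − 2898 = 232 bp
  wrap: 3690 − 3130 + 1020 = 1580 bp
Sorted largest to smallest: 1580, 1524, 354, 232 bp.

1580, 1524, 354, 232 bp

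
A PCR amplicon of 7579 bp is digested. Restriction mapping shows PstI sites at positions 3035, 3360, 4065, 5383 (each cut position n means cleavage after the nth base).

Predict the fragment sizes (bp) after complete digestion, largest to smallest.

3035, 2196, 1318, 705, 325 bp

Linear molecule, 4 cuts → 5 fragments:
  3035 − 0 = 3035 bp
  3360 − 3035 = 325 bp
  4065 − 3360 = 705 bp
  5383 − 4065 = 1318 bp
  7579 − 5383 = 2196 bp
Sorted largest to smallest: 3035, 2196, 1318, 705, 325 bp.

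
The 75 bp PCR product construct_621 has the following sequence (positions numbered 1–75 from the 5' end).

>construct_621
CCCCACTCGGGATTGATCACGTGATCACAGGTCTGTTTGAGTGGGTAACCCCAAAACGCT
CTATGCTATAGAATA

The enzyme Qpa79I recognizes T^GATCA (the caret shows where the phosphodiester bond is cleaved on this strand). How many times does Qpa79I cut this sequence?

TGATCA occurs starting at positions 14, 22.
Qpa79I cuts at 2 sites.

2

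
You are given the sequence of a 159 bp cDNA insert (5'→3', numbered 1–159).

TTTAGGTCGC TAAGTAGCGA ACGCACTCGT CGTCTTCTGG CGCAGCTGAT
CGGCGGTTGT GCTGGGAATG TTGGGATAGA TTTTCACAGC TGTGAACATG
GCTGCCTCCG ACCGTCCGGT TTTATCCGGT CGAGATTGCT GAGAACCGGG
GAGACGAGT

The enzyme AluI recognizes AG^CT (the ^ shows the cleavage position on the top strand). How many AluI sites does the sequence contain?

AGCT occurs starting at positions 44, 88.
AluI cuts at 2 sites.

2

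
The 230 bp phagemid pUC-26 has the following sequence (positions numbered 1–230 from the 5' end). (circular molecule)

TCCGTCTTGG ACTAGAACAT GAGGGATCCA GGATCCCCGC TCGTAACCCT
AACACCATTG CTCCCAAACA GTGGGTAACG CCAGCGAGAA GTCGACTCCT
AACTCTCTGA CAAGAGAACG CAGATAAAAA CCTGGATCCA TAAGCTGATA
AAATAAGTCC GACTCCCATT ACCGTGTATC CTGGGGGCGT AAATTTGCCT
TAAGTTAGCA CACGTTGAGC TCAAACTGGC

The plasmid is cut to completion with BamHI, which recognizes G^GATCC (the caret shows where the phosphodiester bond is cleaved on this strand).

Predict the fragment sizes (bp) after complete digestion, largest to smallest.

120, 103, 7 bp

BamHI sites (GGATCC) start at positions 24, 31, 134.
BamHI cuts after the first base of each site, so after positions 24, 31, 134.
Circular molecule, 3 cuts → 3 fragments:
  25–31 → 7 bp
  32–134 → 103 bp
  135–230 then 1–24 → 96 + 24 = 120 bp
Sorted largest to smallest: 120, 103, 7 bp.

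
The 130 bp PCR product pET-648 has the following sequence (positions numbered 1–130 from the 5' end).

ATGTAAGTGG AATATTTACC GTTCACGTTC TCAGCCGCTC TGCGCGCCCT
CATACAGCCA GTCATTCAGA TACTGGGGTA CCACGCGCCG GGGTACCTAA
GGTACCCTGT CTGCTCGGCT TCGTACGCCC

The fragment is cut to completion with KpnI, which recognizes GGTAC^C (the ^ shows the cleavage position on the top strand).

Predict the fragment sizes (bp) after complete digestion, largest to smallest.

KpnI sites (GGTACC) start at positions 77, 92, 101.
KpnI cuts after base 5 of each site (before the last base), so after positions 81, 96, 105.
Linear molecule, 3 cuts → 4 fragments:
  1–81 → 81 bp
  82–96 → 15 bp
  97–105 → 9 bp
  106–130 → 25 bp
Sorted largest to smallest: 81, 25, 15, 9 bp.

81, 25, 15, 9 bp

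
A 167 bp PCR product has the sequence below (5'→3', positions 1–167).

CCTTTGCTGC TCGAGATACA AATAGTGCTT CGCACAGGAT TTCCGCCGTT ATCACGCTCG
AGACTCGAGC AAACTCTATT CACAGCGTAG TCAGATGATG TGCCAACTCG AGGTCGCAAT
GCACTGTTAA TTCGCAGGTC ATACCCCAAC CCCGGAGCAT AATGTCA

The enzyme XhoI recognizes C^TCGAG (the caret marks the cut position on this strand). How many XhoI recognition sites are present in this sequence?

CTCGAG occurs starting at positions 10, 57, 64, 107.
XhoI cuts at 4 sites.

4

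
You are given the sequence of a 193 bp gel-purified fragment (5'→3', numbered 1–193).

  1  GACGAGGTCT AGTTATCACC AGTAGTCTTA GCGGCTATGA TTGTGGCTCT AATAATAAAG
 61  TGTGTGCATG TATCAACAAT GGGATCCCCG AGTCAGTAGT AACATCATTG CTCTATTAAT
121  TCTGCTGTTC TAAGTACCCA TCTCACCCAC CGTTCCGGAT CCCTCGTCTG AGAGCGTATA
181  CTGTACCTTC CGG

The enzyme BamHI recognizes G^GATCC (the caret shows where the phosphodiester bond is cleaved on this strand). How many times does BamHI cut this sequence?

GGATCC occurs starting at positions 82, 157.
BamHI cuts at 2 sites.

2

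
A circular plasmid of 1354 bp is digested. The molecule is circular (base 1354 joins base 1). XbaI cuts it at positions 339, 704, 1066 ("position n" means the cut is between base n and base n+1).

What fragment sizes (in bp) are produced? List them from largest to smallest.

627, 365, 362 bp

Circular molecule, 3 cuts → 3 fragments:
  704 − 339 = 365 bp
  1066 − 704 = 362 bp
  wrap: 1354 − 1066 + 339 = 627 bp
Sorted largest to smallest: 627, 365, 362 bp.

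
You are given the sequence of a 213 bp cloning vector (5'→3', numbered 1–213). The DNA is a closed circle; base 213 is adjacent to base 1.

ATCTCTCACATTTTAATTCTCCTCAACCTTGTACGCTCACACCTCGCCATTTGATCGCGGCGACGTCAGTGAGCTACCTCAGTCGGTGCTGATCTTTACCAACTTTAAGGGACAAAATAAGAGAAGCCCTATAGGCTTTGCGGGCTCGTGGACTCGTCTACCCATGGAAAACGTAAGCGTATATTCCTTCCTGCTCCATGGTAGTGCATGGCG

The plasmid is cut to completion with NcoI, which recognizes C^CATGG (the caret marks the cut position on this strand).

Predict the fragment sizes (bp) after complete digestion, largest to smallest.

179, 34 bp

NcoI sites (CCATGG) start at positions 162, 196.
NcoI cuts after the first base of each site, so after positions 162, 196.
Circular molecule, 2 cuts → 2 fragments:
  163–196 → 34 bp
  197–213 then 1–162 → 17 + 162 = 179 bp
Sorted largest to smallest: 179, 34 bp.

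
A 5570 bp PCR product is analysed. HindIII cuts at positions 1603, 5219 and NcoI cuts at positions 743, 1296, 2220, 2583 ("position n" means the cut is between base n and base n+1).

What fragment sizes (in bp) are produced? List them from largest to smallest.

Combined cut positions (sorted): 743, 1296, 1603, 2220, 2583, 5219.
Linear molecule, 6 cuts → 7 fragments:
  743 − 0 = 743 bp
  1296 − 743 = 553 bp
  1603 − 1296 = 307 bp
  2220 − 1603 = 617 bp
  2583 − 2220 = 363 bp
  5219 − 2583 = 2636 bp
  5570 − 5219 = 351 bp
Sorted largest to smallest: 2636, 743, 617, 553, 363, 351, 307 bp.

2636, 743, 617, 553, 363, 351, 307 bp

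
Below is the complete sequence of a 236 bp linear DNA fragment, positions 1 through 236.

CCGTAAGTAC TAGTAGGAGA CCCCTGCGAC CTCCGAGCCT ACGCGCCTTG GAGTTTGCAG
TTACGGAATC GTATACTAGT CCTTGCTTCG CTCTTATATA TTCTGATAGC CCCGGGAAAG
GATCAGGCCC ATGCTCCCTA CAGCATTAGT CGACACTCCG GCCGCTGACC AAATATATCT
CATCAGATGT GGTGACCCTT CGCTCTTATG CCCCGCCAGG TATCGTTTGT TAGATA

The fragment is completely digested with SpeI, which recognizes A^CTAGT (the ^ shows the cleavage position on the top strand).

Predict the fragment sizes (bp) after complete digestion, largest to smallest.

161, 66, 9 bp

SpeI sites (ACTAGT) start at positions 9, 75.
SpeI cuts after the first base of each site, so after positions 9, 75.
Linear molecule, 2 cuts → 3 fragments:
  1–9 → 9 bp
  10–75 → 66 bp
  76–236 → 161 bp
Sorted largest to smallest: 161, 66, 9 bp.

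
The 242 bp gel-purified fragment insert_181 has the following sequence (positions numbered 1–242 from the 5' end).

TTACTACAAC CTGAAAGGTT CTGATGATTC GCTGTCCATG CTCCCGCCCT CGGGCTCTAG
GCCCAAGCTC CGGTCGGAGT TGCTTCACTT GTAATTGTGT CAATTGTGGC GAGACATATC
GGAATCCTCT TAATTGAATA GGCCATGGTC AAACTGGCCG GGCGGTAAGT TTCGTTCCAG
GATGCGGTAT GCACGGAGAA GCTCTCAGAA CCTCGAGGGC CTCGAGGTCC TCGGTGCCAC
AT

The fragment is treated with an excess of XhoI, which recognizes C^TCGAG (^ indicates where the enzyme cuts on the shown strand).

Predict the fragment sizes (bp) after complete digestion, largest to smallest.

XhoI sites (CTCGAG) start at positions 212, 221.
XhoI cuts after the first base of each site, so after positions 212, 221.
Linear molecule, 2 cuts → 3 fragments:
  1–212 → 212 bp
  213–221 → 9 bp
  222–242 → 21 bp
Sorted largest to smallest: 212, 21, 9 bp.

212, 21, 9 bp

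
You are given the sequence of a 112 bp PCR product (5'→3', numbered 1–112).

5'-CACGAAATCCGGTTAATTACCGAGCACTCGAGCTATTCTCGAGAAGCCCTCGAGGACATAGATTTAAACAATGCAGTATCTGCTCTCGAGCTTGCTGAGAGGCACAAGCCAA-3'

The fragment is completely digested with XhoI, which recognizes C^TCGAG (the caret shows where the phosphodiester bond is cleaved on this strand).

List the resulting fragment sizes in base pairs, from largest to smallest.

36, 27, 27, 11, 11 bp

XhoI sites (CTCGAG) start at positions 27, 38, 49, 85.
XhoI cuts after the first base of each site, so after positions 27, 38, 49, 85.
Linear molecule, 4 cuts → 5 fragments:
  1–27 → 27 bp
  28–38 → 11 bp
  39–49 → 11 bp
  50–85 → 36 bp
  86–112 → 27 bp
Sorted largest to smallest: 36, 27, 27, 11, 11 bp.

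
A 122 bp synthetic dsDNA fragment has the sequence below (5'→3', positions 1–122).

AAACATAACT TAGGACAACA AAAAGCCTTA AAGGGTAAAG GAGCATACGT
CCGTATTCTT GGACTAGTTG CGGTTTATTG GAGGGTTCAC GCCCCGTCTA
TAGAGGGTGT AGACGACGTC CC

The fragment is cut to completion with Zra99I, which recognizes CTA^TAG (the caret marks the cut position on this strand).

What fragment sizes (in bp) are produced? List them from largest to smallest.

The Zra99I site (CTATAG) starts at position 98.
Zra99I cuts after base 3 of each site, so after position 100.
Linear molecule, 1 cut → 2 fragments:
  1–100 → 100 bp
  101–122 → 22 bp
Sorted largest to smallest: 100, 22 bp.

100, 22 bp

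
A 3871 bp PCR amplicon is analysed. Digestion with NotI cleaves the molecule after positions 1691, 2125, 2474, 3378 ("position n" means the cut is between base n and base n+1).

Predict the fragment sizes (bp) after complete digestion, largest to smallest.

1691, 904, 493, 434, 349 bp

Linear molecule, 4 cuts → 5 fragments:
  1691 − 0 = 1691 bp
  2125 − 1691 = 434 bp
  2474 − 2125 = 349 bp
  3378 − 2474 = 904 bp
  3871 − 3378 = 493 bp
Sorted largest to smallest: 1691, 904, 493, 434, 349 bp.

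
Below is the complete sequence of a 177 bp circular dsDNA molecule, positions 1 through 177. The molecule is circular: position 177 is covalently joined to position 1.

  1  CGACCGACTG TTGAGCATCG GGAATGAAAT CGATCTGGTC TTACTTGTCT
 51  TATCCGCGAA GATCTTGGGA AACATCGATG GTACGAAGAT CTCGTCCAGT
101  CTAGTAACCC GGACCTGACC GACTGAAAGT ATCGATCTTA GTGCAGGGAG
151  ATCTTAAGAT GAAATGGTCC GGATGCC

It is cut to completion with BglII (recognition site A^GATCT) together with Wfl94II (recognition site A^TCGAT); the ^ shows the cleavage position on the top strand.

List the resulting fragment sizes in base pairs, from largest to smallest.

BglII sites (AGATCT) start at positions 60, 87, 149.
BglII cuts after the first base of each site, so after positions 60, 87, 149.
Wfl94II sites (ATCGAT) start at positions 29, 74, 131.
Wfl94II cuts after the first base of each site, so after positions 29, 74, 131.
Combined cut positions: 29, 60, 74, 87, 131, 149.
Circular molecule, 6 cuts → 6 fragments:
  30–60 → 31 bp
  61–74 → 14 bp
  75–87 → 13 bp
  88–131 → 44 bp
  132–149 → 18 bp
  150–177 then 1–29 → 28 + 29 = 57 bp
Sorted largest to smallest: 57, 44, 31, 18, 14, 13 bp.

57, 44, 31, 18, 14, 13 bp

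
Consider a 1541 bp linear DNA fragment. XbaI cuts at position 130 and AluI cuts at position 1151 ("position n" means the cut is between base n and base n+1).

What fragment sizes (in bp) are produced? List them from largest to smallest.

1021, 390, 130 bp

Combined cut positions (sorted): 130, 1151.
Linear molecule, 2 cuts → 3 fragments:
  130 − 0 = 130 bp
  1151 − 130 = 1021 bp
  1541 − 1151 = 390 bp
Sorted largest to smallest: 1021, 390, 130 bp.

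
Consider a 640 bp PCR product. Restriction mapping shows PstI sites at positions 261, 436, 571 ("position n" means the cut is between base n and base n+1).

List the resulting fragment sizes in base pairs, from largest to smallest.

261, 175, 135, 69 bp

Linear molecule, 3 cuts → 4 fragments:
  261 − 0 = 261 bp
  436 − 261 = 175 bp
  571 − 436 = 135 bp
  640 − 571 = 69 bp
Sorted largest to smallest: 261, 175, 135, 69 bp.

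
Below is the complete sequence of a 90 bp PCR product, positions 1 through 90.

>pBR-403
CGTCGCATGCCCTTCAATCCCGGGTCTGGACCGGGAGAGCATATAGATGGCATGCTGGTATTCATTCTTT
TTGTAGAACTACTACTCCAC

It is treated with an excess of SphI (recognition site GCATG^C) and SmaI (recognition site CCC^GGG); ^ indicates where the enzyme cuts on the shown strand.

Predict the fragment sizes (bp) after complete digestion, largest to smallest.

36, 33, 12, 9 bp

SphI sites (GCATGC) start at positions 5, 50.
SphI cuts after base 5 of each site (before the last base), so after positions 9, 54.
The SmaI site (CCCGGG) starts at position 19.
SmaI cuts after base 3 of each site, so after position 21.
Combined cut positions: 9, 21, 54.
Linear molecule, 3 cuts → 4 fragments:
  1–9 → 9 bp
  10–21 → 12 bp
  22–54 → 33 bp
  55–90 → 36 bp
Sorted largest to smallest: 36, 33, 12, 9 bp.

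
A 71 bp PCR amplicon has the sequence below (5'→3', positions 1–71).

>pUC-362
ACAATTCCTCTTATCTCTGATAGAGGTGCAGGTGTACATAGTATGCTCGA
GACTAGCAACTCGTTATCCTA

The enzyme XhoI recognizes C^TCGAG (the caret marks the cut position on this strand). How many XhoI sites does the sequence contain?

CTCGAG occurs starting at position 46.
XhoI cuts at 1 site.

1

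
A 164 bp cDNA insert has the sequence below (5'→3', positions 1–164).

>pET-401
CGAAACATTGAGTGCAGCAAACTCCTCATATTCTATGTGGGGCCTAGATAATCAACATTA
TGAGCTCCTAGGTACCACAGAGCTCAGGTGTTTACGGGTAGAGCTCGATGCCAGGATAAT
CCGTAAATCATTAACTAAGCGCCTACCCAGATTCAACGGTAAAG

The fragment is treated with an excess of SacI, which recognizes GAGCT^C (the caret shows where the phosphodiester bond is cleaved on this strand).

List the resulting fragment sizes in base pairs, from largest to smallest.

SacI sites (GAGCTC) start at positions 62, 80, 101.
SacI cuts after base 5 of each site (before the last base), so after positions 66, 84, 105.
Linear molecule, 3 cuts → 4 fragments:
  1–66 → 66 bp
  67–84 → 18 bp
  85–105 → 21 bp
  106–164 → 59 bp
Sorted largest to smallest: 66, 59, 21, 18 bp.

66, 59, 21, 18 bp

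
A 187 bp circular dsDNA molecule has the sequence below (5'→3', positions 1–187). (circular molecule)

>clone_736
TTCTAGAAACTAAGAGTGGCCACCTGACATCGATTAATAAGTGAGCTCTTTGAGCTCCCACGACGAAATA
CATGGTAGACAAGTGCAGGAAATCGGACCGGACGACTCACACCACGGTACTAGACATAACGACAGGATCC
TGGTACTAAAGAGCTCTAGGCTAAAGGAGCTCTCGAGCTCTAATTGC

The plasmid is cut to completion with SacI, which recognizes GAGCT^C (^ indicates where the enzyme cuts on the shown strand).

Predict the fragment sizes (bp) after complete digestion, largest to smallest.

SacI sites (GAGCTC) start at positions 43, 52, 151, 167, 175.
SacI cuts after base 5 of each site (before the last base), so after positions 47, 56, 155, 171, 179.
Circular molecule, 5 cuts → 5 fragments:
  48–56 → 9 bp
  57–155 → 99 bp
  156–171 → 16 bp
  172–179 → 8 bp
  180–187 then 1–47 → 8 + 47 = 55 bp
Sorted largest to smallest: 99, 55, 16, 9, 8 bp.

99, 55, 16, 9, 8 bp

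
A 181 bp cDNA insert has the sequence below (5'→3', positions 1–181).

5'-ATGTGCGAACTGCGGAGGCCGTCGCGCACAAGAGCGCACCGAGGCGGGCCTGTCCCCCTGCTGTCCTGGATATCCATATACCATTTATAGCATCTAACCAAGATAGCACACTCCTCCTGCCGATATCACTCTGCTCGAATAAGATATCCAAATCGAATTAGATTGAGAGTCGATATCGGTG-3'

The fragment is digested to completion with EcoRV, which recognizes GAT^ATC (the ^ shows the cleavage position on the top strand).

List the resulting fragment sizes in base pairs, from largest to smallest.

EcoRV sites (GATATC) start at positions 69, 122, 143, 172.
EcoRV cuts after base 3 of each site, so after positions 71, 124, 145, 174.
Linear molecule, 4 cuts → 5 fragments:
  1–71 → 71 bp
  72–124 → 53 bp
  125–145 → 21 bp
  146–174 → 29 bp
  175–181 → 7 bp
Sorted largest to smallest: 71, 53, 29, 21, 7 bp.

71, 53, 29, 21, 7 bp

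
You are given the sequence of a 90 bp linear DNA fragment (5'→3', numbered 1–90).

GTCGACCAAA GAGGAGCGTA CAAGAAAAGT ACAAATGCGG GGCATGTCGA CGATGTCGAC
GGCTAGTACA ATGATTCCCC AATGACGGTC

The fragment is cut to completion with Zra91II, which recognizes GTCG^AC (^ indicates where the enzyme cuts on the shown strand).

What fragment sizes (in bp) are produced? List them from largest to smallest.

45, 32, 9, 4 bp

Zra91II sites (GTCGAC) start at positions 1, 46, 55.
Zra91II cuts after base 4 of each site, so after positions 4, 49, 58.
Linear molecule, 3 cuts → 4 fragments:
  1–4 → 4 bp
  5–49 → 45 bp
  50–58 → 9 bp
  59–90 → 32 bp
Sorted largest to smallest: 45, 32, 9, 4 bp.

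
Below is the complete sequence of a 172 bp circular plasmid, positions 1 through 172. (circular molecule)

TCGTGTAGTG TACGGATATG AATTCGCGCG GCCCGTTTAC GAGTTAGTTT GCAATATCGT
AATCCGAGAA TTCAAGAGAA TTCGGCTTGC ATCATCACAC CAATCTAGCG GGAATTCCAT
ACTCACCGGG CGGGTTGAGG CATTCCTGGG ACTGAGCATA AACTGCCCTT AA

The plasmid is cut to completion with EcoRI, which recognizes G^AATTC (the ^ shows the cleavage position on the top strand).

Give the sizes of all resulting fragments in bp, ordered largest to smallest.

80, 48, 34, 10 bp

EcoRI sites (GAATTC) start at positions 20, 68, 78, 112.
EcoRI cuts after the first base of each site, so after positions 20, 68, 78, 112.
Circular molecule, 4 cuts → 4 fragments:
  21–68 → 48 bp
  69–78 → 10 bp
  79–112 → 34 bp
  113–172 then 1–20 → 60 + 20 = 80 bp
Sorted largest to smallest: 80, 48, 34, 10 bp.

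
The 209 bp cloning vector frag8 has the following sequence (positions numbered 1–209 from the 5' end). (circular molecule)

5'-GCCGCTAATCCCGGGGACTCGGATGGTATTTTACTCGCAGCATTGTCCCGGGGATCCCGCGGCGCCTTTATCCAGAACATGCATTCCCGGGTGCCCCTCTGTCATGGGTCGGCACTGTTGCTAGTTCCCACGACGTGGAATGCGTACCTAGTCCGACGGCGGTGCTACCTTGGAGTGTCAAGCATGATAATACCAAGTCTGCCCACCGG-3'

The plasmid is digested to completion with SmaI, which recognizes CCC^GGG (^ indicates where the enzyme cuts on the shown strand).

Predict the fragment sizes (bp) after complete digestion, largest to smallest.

SmaI sites (CCCGGG) start at positions 10, 47, 86.
SmaI cuts after base 3 of each site, so after positions 12, 49, 88.
Circular molecule, 3 cuts → 3 fragments:
  13–49 → 37 bp
  50–88 → 39 bp
  89–209 then 1–12 → 121 + 12 = 133 bp
Sorted largest to smallest: 133, 39, 37 bp.

133, 39, 37 bp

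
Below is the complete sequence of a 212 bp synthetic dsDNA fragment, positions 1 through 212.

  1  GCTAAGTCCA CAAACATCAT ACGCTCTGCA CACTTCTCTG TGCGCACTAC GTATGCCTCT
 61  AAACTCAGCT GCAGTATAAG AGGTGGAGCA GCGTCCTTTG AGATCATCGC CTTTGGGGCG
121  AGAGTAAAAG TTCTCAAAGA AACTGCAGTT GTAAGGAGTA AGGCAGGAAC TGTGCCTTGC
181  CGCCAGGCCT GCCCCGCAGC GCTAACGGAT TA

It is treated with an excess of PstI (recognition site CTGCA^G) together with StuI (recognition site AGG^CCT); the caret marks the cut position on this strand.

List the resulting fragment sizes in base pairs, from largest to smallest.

PstI sites (CTGCAG) start at positions 69, 143.
PstI cuts after base 5 of each site (before the last base), so after positions 73, 147.
The StuI site (AGGCCT) starts at position 185.
StuI cuts after base 3 of each site, so after position 187.
Combined cut positions: 73, 147, 187.
Linear molecule, 3 cuts → 4 fragments:
  1–73 → 73 bp
  74–147 → 74 bp
  148–187 → 40 bp
  188–212 → 25 bp
Sorted largest to smallest: 74, 73, 40, 25 bp.

74, 73, 40, 25 bp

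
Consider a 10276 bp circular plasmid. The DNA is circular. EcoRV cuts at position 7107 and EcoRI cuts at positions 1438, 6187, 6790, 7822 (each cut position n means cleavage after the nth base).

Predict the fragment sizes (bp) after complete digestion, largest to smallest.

4749, 3892, 715, 603, 317 bp

Combined cut positions (sorted): 1438, 6187, 6790, 7107, 7822.
Circular molecule, 5 cuts → 5 fragments:
  6187 − 1438 = 4749 bp
  6790 − 6187 = 603 bp
  7107 − 6790 = 317 bp
  7822 − 7107 = 715 bp
  wrap: 10276 − 7822 + 1438 = 3892 bp
Sorted largest to smallest: 4749, 3892, 715, 603, 317 bp.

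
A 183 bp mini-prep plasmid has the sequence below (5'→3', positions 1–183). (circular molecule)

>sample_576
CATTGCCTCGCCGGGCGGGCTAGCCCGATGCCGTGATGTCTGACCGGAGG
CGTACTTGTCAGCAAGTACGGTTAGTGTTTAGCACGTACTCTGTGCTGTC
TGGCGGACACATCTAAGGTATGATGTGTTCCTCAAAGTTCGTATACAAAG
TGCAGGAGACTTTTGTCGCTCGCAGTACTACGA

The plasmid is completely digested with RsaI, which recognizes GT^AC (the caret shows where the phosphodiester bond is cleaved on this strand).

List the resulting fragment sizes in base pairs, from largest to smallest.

RsaI sites (GTAC) start at positions 52, 66, 86, 175.
RsaI cuts after base 2 of each site, so after positions 53, 67, 87, 176.
Circular molecule, 4 cuts → 4 fragments:
  54–67 → 14 bp
  68–87 → 20 bp
  88–176 → 89 bp
  177–183 then 1–53 → 7 + 53 = 60 bp
Sorted largest to smallest: 89, 60, 20, 14 bp.

89, 60, 20, 14 bp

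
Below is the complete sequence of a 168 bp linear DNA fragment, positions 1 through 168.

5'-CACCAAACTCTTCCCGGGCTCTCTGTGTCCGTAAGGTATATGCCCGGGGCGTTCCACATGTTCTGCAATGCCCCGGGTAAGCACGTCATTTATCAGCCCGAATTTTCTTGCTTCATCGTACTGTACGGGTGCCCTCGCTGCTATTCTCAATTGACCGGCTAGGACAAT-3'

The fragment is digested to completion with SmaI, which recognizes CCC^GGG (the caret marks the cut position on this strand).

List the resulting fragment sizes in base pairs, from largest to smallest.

94, 30, 29, 15 bp

SmaI sites (CCCGGG) start at positions 13, 43, 72.
SmaI cuts after base 3 of each site, so after positions 15, 45, 74.
Linear molecule, 3 cuts → 4 fragments:
  1–15 → 15 bp
  16–45 → 30 bp
  46–74 → 29 bp
  75–168 → 94 bp
Sorted largest to smallest: 94, 30, 29, 15 bp.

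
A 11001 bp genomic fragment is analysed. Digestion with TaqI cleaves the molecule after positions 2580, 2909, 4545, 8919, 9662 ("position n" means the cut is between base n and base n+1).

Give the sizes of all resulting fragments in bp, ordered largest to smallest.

4374, 2580, 1636, 1339, 743, 329 bp

Linear molecule, 5 cuts → 6 fragments:
  2580 − 0 = 2580 bp
  2909 − 2580 = 329 bp
  4545 − 2909 = 1636 bp
  8919 − 4545 = 4374 bp
  9662 − 8919 = 743 bp
  11001 − 9662 = 1339 bp
Sorted largest to smallest: 4374, 2580, 1636, 1339, 743, 329 bp.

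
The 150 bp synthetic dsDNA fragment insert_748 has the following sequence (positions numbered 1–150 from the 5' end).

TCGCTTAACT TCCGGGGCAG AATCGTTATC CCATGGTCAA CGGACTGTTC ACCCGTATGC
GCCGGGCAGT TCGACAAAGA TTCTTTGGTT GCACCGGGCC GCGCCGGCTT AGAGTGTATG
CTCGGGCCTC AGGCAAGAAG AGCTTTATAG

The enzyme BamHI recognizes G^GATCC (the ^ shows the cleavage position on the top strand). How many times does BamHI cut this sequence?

0

No occurrence of GGATCC is present in the sequence.
BamHI does not cut: 0 sites.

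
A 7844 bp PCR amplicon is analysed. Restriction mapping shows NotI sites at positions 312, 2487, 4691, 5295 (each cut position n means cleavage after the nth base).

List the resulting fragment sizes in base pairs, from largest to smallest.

Linear molecule, 4 cuts → 5 fragments:
  312 − 0 = 312 bp
  2487 − 312 = 2175 bp
  4691 − 2487 = 2204 bp
  5295 − 4691 = 604 bp
  7844 − 5295 = 2549 bp
Sorted largest to smallest: 2549, 2204, 2175, 604, 312 bp.

2549, 2204, 2175, 604, 312 bp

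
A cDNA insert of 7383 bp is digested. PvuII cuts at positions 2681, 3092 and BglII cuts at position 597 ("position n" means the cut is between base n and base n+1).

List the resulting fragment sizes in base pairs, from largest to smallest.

4291, 2084, 597, 411 bp

Combined cut positions (sorted): 597, 2681, 3092.
Linear molecule, 3 cuts → 4 fragments:
  597 − 0 = 597 bp
  2681 − 597 = 2084 bp
  3092 − 2681 = 411 bp
  7383 − 3092 = 4291 bp
Sorted largest to smallest: 4291, 2084, 597, 411 bp.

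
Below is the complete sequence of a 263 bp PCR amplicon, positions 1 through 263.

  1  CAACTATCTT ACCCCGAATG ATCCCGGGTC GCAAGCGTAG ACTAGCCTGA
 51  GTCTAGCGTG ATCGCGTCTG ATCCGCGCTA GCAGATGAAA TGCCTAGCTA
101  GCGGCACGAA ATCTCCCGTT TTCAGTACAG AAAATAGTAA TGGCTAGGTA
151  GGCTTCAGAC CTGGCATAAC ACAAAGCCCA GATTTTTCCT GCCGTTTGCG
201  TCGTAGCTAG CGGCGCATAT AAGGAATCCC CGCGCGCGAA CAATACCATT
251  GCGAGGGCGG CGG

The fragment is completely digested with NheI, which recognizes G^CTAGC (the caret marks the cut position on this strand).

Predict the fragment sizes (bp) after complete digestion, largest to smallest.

NheI sites (GCTAGC) start at positions 77, 97, 206.
NheI cuts after the first base of each site, so after positions 77, 97, 206.
Linear molecule, 3 cuts → 4 fragments:
  1–77 → 77 bp
  78–97 → 20 bp
  98–206 → 109 bp
  207–263 → 57 bp
Sorted largest to smallest: 109, 77, 57, 20 bp.

109, 77, 57, 20 bp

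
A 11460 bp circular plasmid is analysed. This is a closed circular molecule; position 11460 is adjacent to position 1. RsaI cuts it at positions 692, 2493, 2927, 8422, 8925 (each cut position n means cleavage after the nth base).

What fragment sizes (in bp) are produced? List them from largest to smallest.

5495, 3227, 1801, 503, 434 bp

Circular molecule, 5 cuts → 5 fragments:
  2493 − 692 = 1801 bp
  2927 − 2493 = 434 bp
  8422 − 2927 = 5495 bp
  8925 − 8422 = 503 bp
  wrap: 11460 − 8925 + 692 = 3227 bp
Sorted largest to smallest: 5495, 3227, 1801, 503, 434 bp.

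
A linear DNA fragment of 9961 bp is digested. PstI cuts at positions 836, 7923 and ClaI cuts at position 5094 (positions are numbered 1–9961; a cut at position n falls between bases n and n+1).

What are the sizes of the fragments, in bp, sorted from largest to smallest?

4258, 2829, 2038, 836 bp

Combined cut positions (sorted): 836, 5094, 7923.
Linear molecule, 3 cuts → 4 fragments:
  836 − 0 = 836 bp
  5094 − 836 = 4258 bp
  7923 − 5094 = 2829 bp
  9961 − 7923 = 2038 bp
Sorted largest to smallest: 4258, 2829, 2038, 836 bp.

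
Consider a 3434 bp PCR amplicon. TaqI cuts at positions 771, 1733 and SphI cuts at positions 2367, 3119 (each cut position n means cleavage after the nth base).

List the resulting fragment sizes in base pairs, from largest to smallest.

962, 771, 752, 634, 315 bp

Combined cut positions (sorted): 771, 1733, 2367, 3119.
Linear molecule, 4 cuts → 5 fragments:
  771 − 0 = 771 bp
  1733 − 771 = 962 bp
  2367 − 1733 = 634 bp
  3119 − 2367 = 752 bp
  3434 − 3119 = 315 bp
Sorted largest to smallest: 962, 771, 752, 634, 315 bp.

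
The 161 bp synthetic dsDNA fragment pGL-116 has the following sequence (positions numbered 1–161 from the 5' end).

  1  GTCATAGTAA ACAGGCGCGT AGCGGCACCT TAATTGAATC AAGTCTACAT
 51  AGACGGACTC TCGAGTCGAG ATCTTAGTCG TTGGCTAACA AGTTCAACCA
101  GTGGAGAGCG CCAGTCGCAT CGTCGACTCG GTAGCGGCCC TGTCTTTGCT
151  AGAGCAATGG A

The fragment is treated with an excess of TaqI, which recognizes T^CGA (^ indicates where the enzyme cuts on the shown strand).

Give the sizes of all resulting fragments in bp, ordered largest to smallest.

61, 57, 38, 5 bp

TaqI sites (TCGA) start at positions 61, 66, 123.
TaqI cuts after the first base of each site, so after positions 61, 66, 123.
Linear molecule, 3 cuts → 4 fragments:
  1–61 → 61 bp
  62–66 → 5 bp
  67–123 → 57 bp
  124–161 → 38 bp
Sorted largest to smallest: 61, 57, 38, 5 bp.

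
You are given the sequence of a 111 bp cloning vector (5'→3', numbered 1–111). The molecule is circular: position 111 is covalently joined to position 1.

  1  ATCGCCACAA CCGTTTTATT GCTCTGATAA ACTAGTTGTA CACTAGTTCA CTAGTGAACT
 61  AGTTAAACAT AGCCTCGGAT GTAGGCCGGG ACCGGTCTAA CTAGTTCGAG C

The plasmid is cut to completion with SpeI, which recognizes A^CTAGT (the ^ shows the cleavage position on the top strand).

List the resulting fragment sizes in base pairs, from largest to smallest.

42, 42, 11, 8, 8 bp

SpeI sites (ACTAGT) start at positions 31, 42, 50, 58, 100.
SpeI cuts after the first base of each site, so after positions 31, 42, 50, 58, 100.
Circular molecule, 5 cuts → 5 fragments:
  32–42 → 11 bp
  43–50 → 8 bp
  51–58 → 8 bp
  59–100 → 42 bp
  101–111 then 1–31 → 11 + 31 = 42 bp
Sorted largest to smallest: 42, 42, 11, 8, 8 bp.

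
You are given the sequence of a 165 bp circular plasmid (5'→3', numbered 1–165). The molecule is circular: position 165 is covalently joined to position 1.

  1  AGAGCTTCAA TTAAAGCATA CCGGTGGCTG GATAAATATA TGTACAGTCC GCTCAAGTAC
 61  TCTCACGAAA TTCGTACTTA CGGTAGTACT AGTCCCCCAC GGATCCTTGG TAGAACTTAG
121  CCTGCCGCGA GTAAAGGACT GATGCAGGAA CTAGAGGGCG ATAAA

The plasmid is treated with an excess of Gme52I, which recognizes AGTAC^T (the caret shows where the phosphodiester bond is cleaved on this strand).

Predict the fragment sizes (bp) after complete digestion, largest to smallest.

136, 29 bp

Gme52I sites (AGTACT) start at positions 56, 85.
Gme52I cuts after base 5 of each site (before the last base), so after positions 60, 89.
Circular molecule, 2 cuts → 2 fragments:
  61–89 → 29 bp
  90–165 then 1–60 → 76 + 60 = 136 bp
Sorted largest to smallest: 136, 29 bp.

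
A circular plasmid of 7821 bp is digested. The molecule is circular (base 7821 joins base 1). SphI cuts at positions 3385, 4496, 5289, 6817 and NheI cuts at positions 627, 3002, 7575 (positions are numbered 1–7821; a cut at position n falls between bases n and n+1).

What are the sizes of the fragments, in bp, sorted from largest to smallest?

2375, 1528, 1111, 873, 793, 758, 383 bp

Combined cut positions (sorted): 627, 3002, 3385, 4496, 5289, 6817, 7575.
Circular molecule, 7 cuts → 7 fragments:
  3002 − 627 = 2375 bp
  3385 − 3002 = 383 bp
  4496 − 3385 = 1111 bp
  5289 − 4496 = 793 bp
  6817 − 5289 = 1528 bp
  7575 − 6817 = 758 bp
  wrap: 7821 − 7575 + 627 = 873 bp
Sorted largest to smallest: 2375, 1528, 1111, 873, 793, 758, 383 bp.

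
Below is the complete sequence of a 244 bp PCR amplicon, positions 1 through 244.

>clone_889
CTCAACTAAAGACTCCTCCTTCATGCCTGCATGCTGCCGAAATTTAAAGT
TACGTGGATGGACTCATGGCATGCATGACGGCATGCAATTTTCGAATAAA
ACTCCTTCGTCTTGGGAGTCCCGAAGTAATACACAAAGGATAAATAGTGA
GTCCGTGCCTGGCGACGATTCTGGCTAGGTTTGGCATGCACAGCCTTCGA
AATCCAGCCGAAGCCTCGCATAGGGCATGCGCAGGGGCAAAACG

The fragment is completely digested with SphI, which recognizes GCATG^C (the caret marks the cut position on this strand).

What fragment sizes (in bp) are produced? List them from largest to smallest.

103, 41, 40, 33, 15, 12 bp

SphI sites (GCATGC) start at positions 29, 69, 81, 184, 225.
SphI cuts after base 5 of each site (before the last base), so after positions 33, 73, 85, 188, 229.
Linear molecule, 5 cuts → 6 fragments:
  1–33 → 33 bp
  34–73 → 40 bp
  74–85 → 12 bp
  86–188 → 103 bp
  189–229 → 41 bp
  230–244 → 15 bp
Sorted largest to smallest: 103, 41, 40, 33, 15, 12 bp.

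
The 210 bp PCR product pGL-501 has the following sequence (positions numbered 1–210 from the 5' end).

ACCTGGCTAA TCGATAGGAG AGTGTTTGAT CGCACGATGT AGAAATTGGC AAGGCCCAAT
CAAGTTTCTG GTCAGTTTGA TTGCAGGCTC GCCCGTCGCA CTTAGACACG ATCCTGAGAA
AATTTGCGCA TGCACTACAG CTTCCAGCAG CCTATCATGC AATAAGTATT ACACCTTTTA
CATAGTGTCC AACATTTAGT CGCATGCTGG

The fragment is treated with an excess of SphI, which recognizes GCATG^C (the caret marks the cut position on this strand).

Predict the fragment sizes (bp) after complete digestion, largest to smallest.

132, 74, 4 bp

SphI sites (GCATGC) start at positions 128, 202.
SphI cuts after base 5 of each site (before the last base), so after positions 132, 206.
Linear molecule, 2 cuts → 3 fragments:
  1–132 → 132 bp
  133–206 → 74 bp
  207–210 → 4 bp
Sorted largest to smallest: 132, 74, 4 bp.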